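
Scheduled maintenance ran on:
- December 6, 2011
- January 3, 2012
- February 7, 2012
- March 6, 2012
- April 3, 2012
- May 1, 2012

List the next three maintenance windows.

These are Tuesdays at 28- or 35-day spacing (28, 35, 28, 28, 28).
The pattern: 1st Tuesday of the month.
1st Tuesday of June 2012: June 5, 2012.
July 2012 — 1st Tuesday is July 3, 2012.
August 2012 — 1st Tuesday is August 7, 2012.

June 5, 2012; July 3, 2012; August 7, 2012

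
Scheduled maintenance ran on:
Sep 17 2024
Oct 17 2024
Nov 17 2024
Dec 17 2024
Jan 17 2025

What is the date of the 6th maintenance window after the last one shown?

Each date is the 17th; the gaps (30, 31, 30, 31) track the month lengths.
The rule is the 17th of each month.
Next: February 2025 → Feb 17 2025.
Next: March 2025 → Mar 17 2025.
April 2025: Apr 17 2025.
Next: May 2025 → May 17 2025.
Next: June 2025 → Jun 17 2025.
July 2025: Jul 17 2025.

Jul 17 2025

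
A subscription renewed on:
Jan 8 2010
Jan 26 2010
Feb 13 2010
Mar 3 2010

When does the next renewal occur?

Mar 21 2010

The spacing is 18, 18, 18 days — always 18 days.
Mar 3 2010 + 18 days = Mar 21 2010.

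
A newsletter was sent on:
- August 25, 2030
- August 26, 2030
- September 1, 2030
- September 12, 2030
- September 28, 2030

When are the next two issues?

October 19, 2030; November 14, 2030

Gaps: 1, 6, 11, 16 days — each gap is 5 larger than the previous one.
Next gap: 21 days. September 28, 2030 + 21 days = October 19, 2030.
Next gap: 26 days. October 19, 2030 + 26 days = November 14, 2030.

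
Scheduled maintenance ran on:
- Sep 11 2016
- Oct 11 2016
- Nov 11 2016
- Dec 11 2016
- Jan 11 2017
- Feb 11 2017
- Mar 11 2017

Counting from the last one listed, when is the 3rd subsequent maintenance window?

Jun 11 2017

Each date is the 11th; the gaps (30, 31, 30, 31, 31, 28) track the month lengths.
The rule is the 11th of each month.
April 2017: Apr 11 2017.
Next: May 2017 → May 11 2017.
Next: June 2017 → Jun 11 2017.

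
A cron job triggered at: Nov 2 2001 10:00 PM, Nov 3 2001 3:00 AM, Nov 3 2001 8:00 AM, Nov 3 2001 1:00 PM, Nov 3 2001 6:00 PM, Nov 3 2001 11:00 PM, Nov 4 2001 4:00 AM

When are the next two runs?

Nov 4 2001 9:00 AM, Nov 4 2001 2:00 PM

Spacing: 5, 5, 5, 5, 5, 5 h — constant 5 h.
Nov 4 2001 4:00 AM + 5 h = Nov 4 2001 9:00 AM.
Nov 4 2001 9:00 AM + 5 h = Nov 4 2001 2:00 PM.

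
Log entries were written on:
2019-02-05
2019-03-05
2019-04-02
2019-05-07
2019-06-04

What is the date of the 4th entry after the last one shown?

2019-10-01

All dates are Tuesdays, 28, 28, 35, 28 days apart.
Specifically, the 1st Tuesday of each month.
1st Tuesday of July 2019: 2019-07-02.
1st Tuesday of August 2019: 2019-08-06.
1st Tuesday of September 2019: 2019-09-03.
1st Tuesday of October 2019: 2019-10-01.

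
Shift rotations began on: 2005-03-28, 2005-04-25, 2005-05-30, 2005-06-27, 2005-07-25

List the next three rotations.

These are Mondays with 28, 35, 28, 28-day gaps.
Each is the final Monday of its month — 2005-05-30 is past the 28th, so '4th Monday' doesn't fit.
Last Monday of August 2005: 2005-08-29.
September 2005 ends with Monday 2005-09-26.
Last Monday of October 2005: 2005-10-31.

2005-08-29, 2005-09-26, 2005-10-31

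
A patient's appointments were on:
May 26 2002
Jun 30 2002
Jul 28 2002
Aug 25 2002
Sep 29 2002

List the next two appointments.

These are Sundays with 35, 28, 28, 35-day gaps.
Each is the final Sunday of its month — Jun 30 2002 is past the 28th, so '4th Sunday' doesn't fit.
October 2002 ends with Sunday Oct 27 2002.
Last Sunday of November 2002: Nov 24 2002.

Oct 27 2002, Nov 24 2002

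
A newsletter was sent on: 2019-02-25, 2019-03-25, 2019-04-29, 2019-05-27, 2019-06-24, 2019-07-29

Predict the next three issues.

2019-08-26, 2019-09-30, 2019-10-28

Every date is a Monday; gaps 28, 35, 28, 28, 35 days.
Each is the last Monday of its month (at least one falls on the 29th or later, ruling out '4th Monday').
August 2019 ends with Monday 2019-08-26.
Last Monday of September 2019: 2019-09-30.
October 2019 ends with Monday 2019-10-28.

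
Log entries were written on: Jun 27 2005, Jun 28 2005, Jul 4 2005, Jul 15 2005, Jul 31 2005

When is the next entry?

Aug 21 2005

Intervals are 1, 6, 11, 16 days — an arithmetic progression with common difference 5.
Next gap: 21 days. Jul 31 2005 + 21 days = Aug 21 2005.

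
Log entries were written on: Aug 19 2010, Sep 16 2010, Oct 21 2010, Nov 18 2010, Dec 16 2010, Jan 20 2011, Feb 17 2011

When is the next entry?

Mar 17 2011

Gaps: 28, 35, 28, 28, 35, 28 days — a mix of 28 and 35. Every date is a Thursday.
Each is the 3rd Thursday of its month.
March 2011 — 3rd Thursday is Mar 17 2011.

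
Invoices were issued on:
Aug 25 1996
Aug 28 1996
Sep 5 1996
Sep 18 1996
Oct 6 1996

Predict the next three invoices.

Oct 29 1996, Nov 26 1996, Dec 29 1996

Intervals are 3, 8, 13, 18 days — an arithmetic progression with common difference 5.
Next gap: 23 days. Oct 6 1996 + 23 days = Oct 29 1996.
Next gap: 28 days. Oct 29 1996 + 28 days = Nov 26 1996.
Next gap: 33 days. Nov 26 1996 + 33 days = Dec 29 1996.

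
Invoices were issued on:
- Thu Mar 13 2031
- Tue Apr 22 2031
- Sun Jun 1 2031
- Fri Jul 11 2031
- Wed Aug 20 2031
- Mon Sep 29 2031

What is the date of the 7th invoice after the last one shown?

Every event comes 40 days after the last (40, 40, 40, 40, 40).
Mon Sep 29 2031 + 40 days = Sat Nov 8 2031.
Sat Nov 8 2031 + 40 days = Thu Dec 18 2031.
Thu Dec 18 2031 + 40 days = Tue Jan 27 2032.
Tue Jan 27 2032 + 40 days = Sun Mar 7 2032.
Sun Mar 7 2032 + 40 days = Fri Apr 16 2032.
Fri Apr 16 2032 + 40 days = Wed May 26 2032.
Wed May 26 2032 + 40 days = Mon Jul 5 2032.

Mon Jul 5 2032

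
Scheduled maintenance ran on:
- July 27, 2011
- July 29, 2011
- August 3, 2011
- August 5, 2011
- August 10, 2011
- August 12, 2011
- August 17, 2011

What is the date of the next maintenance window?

Gaps: 2, 5, 2, 5, 2, 5 days — not constant, but cyclic with period 2.
The events fall on every Wednesday and Friday.
The following Friday is August 19, 2011.

August 19, 2011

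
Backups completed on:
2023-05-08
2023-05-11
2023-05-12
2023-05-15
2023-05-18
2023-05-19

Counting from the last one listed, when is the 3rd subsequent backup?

The gap pattern 3, 1, 3, 3, 1 repeats every 3 events.
These are the Mondays, Thursdays and Fridays of each week.
Next Monday: 2023-05-22.
Next Thursday: 2023-05-25.
Next Friday: 2023-05-26.

2023-05-26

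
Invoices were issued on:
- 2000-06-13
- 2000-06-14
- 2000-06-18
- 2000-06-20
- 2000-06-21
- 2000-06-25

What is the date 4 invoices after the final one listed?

2000-07-04

The gap pattern 1, 4, 2, 1, 4 repeats every 3 events.
These are the Tuesdays, Wednesdays and Sundays of each week.
The following Tuesday is 2000-06-27.
Next Wednesday: 2000-06-28.
The following Sunday is 2000-07-02.
The following Tuesday is 2000-07-04.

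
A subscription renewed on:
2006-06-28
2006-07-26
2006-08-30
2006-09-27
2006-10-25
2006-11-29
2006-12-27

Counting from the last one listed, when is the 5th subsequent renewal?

2007-05-30

All Wednesdays; the gaps (28, 35, 28, 28, 35, 28) vary with month length.
This is the last Wednesday of each month.
January 2007 ends with Wednesday 2007-01-31.
Last Wednesday of February 2007: 2007-02-28.
Last Wednesday of March 2007: 2007-03-28.
Last Wednesday of April 2007: 2007-04-25.
Last Wednesday of May 2007: 2007-05-30.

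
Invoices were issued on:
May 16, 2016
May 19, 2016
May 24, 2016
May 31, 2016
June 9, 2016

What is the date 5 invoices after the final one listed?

Intervals are 3, 5, 7, 9 days — an arithmetic progression with common difference 2.
Next gap: 11 days. June 9, 2016 + 11 days = June 20, 2016.
Next gap: 13 days. June 20, 2016 + 13 days = July 3, 2016.
Next gap: 15 days. July 3, 2016 + 15 days = July 18, 2016.
Next gap: 17 days. July 18, 2016 + 17 days = August 4, 2016.
Next gap: 19 days. August 4, 2016 + 19 days = August 23, 2016.

August 23, 2016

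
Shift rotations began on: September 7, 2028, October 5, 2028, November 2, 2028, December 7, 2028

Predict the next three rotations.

January 4, 2029; February 1, 2029; March 1, 2029

Gaps: 28, 28, 35 days — a mix of 28 and 35. Every date is a Thursday.
Each is the 1st Thursday of its month.
January 2029 — 1st Thursday is January 4, 2029.
February 2029 — 1st Thursday is February 1, 2029.
March 2029 — 1st Thursday is March 1, 2029.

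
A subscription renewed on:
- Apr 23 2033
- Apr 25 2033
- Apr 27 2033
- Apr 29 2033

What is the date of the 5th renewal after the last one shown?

May 9 2033

Every event comes 2 days after the last (2, 2, 2).
Apr 29 2033 + 2 days = May 1 2033.
May 1 2033 + 2 days = May 3 2033.
May 3 2033 + 2 days = May 5 2033.
May 5 2033 + 2 days = May 7 2033.
May 7 2033 + 2 days = May 9 2033.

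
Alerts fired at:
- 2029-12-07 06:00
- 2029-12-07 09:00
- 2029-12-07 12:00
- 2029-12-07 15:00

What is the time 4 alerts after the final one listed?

2029-12-08 03:00

Spacing: 3, 3, 3 h — constant 3 h.
2029-12-07 15:00 + 3 h = 2029-12-07 18:00.
2029-12-07 18:00 + 3 h = 2029-12-07 21:00.
2029-12-07 21:00 + 3 h = 2029-12-08 00:00.
2029-12-08 00:00 + 3 h = 2029-12-08 03:00.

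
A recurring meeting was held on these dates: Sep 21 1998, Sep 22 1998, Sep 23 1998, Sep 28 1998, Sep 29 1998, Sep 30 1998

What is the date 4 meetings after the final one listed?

Gaps: 1, 1, 5, 1, 1 days — not constant, but cyclic with period 3.
The events fall on every Monday, Tuesday and Wednesday.
Next Monday: Oct 5 1998.
The following Tuesday is Oct 6 1998.
Next Wednesday: Oct 7 1998.
Next Monday: Oct 12 1998.

Oct 12 1998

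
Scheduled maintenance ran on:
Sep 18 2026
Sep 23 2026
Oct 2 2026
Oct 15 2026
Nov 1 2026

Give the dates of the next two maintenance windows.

Nov 22 2026, Dec 17 2026

Gaps: 5, 9, 13, 17 days — each gap is 4 larger than the previous one.
Next gap: 21 days. Nov 1 2026 + 21 days = Nov 22 2026.
Next gap: 25 days. Nov 22 2026 + 25 days = Dec 17 2026.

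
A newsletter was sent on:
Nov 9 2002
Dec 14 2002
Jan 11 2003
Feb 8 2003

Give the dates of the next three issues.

Mar 8 2003, Apr 12 2003, May 10 2003

Gaps: 35, 28, 28 days — a mix of 28 and 35. Every date is a Saturday.
Each is the 2nd Saturday of its month.
2nd Saturday of March 2003: Mar 8 2003.
2nd Saturday of April 2003: Apr 12 2003.
2nd Saturday of May 2003: May 10 2003.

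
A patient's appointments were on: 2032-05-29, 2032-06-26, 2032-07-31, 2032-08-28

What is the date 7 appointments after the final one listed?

2033-03-26

All Saturdays; the gaps (28, 35, 28) vary with month length.
This is the last Saturday of each month.
Last Saturday of September 2032: 2032-09-25.
October 2032 ends with Saturday 2032-10-30.
November 2032 ends with Saturday 2032-11-27.
Last Saturday of December 2032: 2032-12-25.
Last Saturday of January 2033: 2033-01-29.
February 2033 ends with Saturday 2033-02-26.
Last Saturday of March 2033: 2033-03-26.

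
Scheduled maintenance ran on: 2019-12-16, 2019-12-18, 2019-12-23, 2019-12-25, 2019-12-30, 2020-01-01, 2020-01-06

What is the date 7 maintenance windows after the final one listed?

The gap pattern 2, 5, 2, 5, 2, 5 repeats every 2 events.
These are the Mondays and Wednesdays of each week.
Next Wednesday: 2020-01-08.
The following Monday is 2020-01-13.
Next Wednesday: 2020-01-15.
Next Monday: 2020-01-20.
Next Wednesday: 2020-01-22.
The following Monday is 2020-01-27.
The following Wednesday is 2020-01-29.

2020-01-29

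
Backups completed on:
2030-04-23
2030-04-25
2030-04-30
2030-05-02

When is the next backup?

Gaps: 2, 5, 2 days — not constant, but cyclic with period 2.
The events fall on every Tuesday and Thursday.
The following Tuesday is 2030-05-07.

2030-05-07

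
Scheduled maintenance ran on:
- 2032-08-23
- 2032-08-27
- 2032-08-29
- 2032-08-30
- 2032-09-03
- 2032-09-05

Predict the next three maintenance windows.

2032-09-06, 2032-09-10, 2032-09-12

Gaps: 4, 2, 1, 4, 2 days — not constant, but cyclic with period 3.
The events fall on every Monday, Friday and Sunday.
Next Monday: 2032-09-06.
Next Friday: 2032-09-10.
The following Sunday is 2032-09-12.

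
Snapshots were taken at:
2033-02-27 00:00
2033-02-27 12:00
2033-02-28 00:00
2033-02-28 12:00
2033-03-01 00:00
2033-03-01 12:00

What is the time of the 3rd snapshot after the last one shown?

Gaps: 12, 12, 12, 12, 12 hours — each event is 12 hours after the previous one.
2033-03-01 12:00 + 12 h = 2033-03-02 00:00.
2033-03-02 00:00 + 12 h = 2033-03-02 12:00.
2033-03-02 12:00 + 12 h = 2033-03-03 00:00.

2033-03-03 00:00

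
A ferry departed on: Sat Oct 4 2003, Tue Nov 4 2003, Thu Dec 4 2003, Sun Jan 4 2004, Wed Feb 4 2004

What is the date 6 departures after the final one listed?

Gaps: 31, 30, 31, 31 days — not constant. Every event is on the 4th of the month.
Pattern: the 4th of each month.
March 2004: Thu Mar 4 2004.
Next: April 2004 → Sun Apr 4 2004.
May 2004: Tue May 4 2004.
June 2004: Fri Jun 4 2004.
Next: July 2004 → Sun Jul 4 2004.
August 2004: Wed Aug 4 2004.

Wed Aug 4 2004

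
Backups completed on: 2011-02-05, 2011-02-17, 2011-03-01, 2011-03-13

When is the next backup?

Gaps between consecutive events: 12, 12, 12 days — a constant 12-day interval.
2011-03-13 + 12 days = 2011-03-25.

2011-03-25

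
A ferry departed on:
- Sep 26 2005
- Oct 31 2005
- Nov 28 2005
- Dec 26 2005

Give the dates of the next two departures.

All Mondays; the gaps (35, 28, 28) vary with month length.
This is the last Monday of each month.
January 2006 ends with Monday Jan 30 2006.
Last Monday of February 2006: Feb 27 2006.

Jan 30 2006, Feb 27 2006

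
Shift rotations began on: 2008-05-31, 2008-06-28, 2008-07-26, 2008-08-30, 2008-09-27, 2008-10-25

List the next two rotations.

2008-11-29, 2008-12-27

Every date is a Saturday; gaps 28, 28, 35, 28, 28 days.
Each is the last Saturday of its month (at least one falls on the 29th or later, ruling out '4th Saturday').
Last Saturday of November 2008: 2008-11-29.
Last Saturday of December 2008: 2008-12-27.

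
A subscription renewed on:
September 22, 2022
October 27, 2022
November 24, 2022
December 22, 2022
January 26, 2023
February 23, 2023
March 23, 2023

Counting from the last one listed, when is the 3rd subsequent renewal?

June 22, 2023

These are Thursdays at 28- or 35-day spacing (35, 28, 28, 35, 28, 28).
The pattern: 4th Thursday of the month.
4th Thursday of April 2023: April 27, 2023.
4th Thursday of May 2023: May 25, 2023.
June 2023 — 4th Thursday is June 22, 2023.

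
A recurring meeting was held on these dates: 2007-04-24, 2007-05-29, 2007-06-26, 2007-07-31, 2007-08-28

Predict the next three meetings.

Every date is a Tuesday; gaps 35, 28, 35, 28 days.
Each is the last Tuesday of its month (at least one falls on the 29th or later, ruling out '4th Tuesday').
September 2007 ends with Tuesday 2007-09-25.
Last Tuesday of October 2007: 2007-10-30.
November 2007 ends with Tuesday 2007-11-27.

2007-09-25, 2007-10-30, 2007-11-27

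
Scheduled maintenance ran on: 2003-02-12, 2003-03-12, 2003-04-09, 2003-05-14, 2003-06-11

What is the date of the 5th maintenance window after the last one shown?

These are Wednesdays at 28- or 35-day spacing (28, 28, 35, 28).
The pattern: 2nd Wednesday of the month.
2nd Wednesday of July 2003: 2003-07-09.
2nd Wednesday of August 2003: 2003-08-13.
2nd Wednesday of September 2003: 2003-09-10.
2nd Wednesday of October 2003: 2003-10-08.
November 2003 — 2nd Wednesday is 2003-11-12.

2003-11-12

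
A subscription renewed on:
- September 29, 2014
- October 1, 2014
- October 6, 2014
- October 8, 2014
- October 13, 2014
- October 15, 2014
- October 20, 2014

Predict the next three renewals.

Every event lands on a Monday or Wednesday (gaps cycle 2, 5, 2, 5, 2, 5).
So the schedule is: every Monday and Wednesday.
The following Wednesday is October 22, 2014.
Next Monday: October 27, 2014.
The following Wednesday is October 29, 2014.

October 22, 2014; October 27, 2014; October 29, 2014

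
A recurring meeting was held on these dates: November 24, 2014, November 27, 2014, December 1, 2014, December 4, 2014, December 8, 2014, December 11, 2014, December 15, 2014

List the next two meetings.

December 18, 2014; December 22, 2014

The gap pattern 3, 4, 3, 4, 3, 4 repeats every 2 events.
These are the Mondays and Thursdays of each week.
Next Thursday: December 18, 2014.
Next Monday: December 22, 2014.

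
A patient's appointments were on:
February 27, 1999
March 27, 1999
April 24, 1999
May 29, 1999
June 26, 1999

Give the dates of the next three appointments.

July 31, 1999; August 28, 1999; September 25, 1999

All Saturdays; the gaps (28, 28, 35, 28) vary with month length.
This is the last Saturday of each month.
July 1999 ends with Saturday July 31, 1999.
Last Saturday of August 1999: August 28, 1999.
Last Saturday of September 1999: September 25, 1999.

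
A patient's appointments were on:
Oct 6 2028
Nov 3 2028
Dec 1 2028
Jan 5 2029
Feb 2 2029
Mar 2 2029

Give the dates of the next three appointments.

Apr 6 2029, May 4 2029, Jun 1 2029

These are Fridays at 28- or 35-day spacing (28, 28, 35, 28, 28).
The pattern: 1st Friday of the month.
April 2029 — 1st Friday is Apr 6 2029.
1st Friday of May 2029: May 4 2029.
1st Friday of June 2029: Jun 1 2029.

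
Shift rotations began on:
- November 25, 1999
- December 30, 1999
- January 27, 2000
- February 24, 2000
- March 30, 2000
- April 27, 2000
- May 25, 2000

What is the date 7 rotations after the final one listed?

These are Thursdays with 35, 28, 28, 35, 28, 28-day gaps.
Each is the final Thursday of its month — December 30, 1999 is past the 28th, so '4th Thursday' doesn't fit.
Last Thursday of June 2000: June 29, 2000.
Last Thursday of July 2000: July 27, 2000.
August 2000 ends with Thursday August 31, 2000.
September 2000 ends with Thursday September 28, 2000.
Last Thursday of October 2000: October 26, 2000.
November 2000 ends with Thursday November 30, 2000.
Last Thursday of December 2000: December 28, 2000.

December 28, 2000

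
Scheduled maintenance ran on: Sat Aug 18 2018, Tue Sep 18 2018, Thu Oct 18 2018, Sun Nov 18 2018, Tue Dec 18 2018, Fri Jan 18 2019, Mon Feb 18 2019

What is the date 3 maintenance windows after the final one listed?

Sat May 18 2019

Gaps: 31, 30, 31, 30, 31, 31 days — not constant. Every event is on the 18th of the month.
Pattern: the 18th of each month.
March 2019: Mon Mar 18 2019.
April 2019: Thu Apr 18 2019.
May 2019: Sat May 18 2019.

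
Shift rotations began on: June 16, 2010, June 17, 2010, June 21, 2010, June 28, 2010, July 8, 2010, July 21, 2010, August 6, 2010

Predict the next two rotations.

Gaps: 1, 4, 7, 10, 13, 16 days — each gap is 3 larger than the previous one.
Next gap: 19 days. August 6, 2010 + 19 days = August 25, 2010.
Next gap: 22 days. August 25, 2010 + 22 days = September 16, 2010.

August 25, 2010; September 16, 2010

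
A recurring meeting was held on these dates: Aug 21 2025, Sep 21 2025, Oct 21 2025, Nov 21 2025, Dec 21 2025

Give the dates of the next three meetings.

The day-of-month is always 21 (31, 30, 31, 30 days between events).
So this recurs on the 21st of each month.
Next: January 2026 → Jan 21 2026.
Next: February 2026 → Feb 21 2026.
Next: March 2026 → Mar 21 2026.

Jan 21 2026, Feb 21 2026, Mar 21 2026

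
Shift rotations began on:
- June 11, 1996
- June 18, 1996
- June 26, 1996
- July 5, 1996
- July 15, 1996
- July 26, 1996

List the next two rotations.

August 7, 1996; August 20, 1996

The spacing grows by 1 each time: 7, 8, 9, 10, 11 days.
Next gap: 12 days. July 26, 1996 + 12 days = August 7, 1996.
Next gap: 13 days. August 7, 1996 + 13 days = August 20, 1996.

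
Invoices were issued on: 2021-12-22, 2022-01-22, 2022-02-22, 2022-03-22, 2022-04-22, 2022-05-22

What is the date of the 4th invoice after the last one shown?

Each date is the 22nd; the gaps (31, 31, 28, 31, 30) track the month lengths.
The rule is the 22nd of each month.
Next: June 2022 → 2022-06-22.
Next: July 2022 → 2022-07-22.
Next: August 2022 → 2022-08-22.
Next: September 2022 → 2022-09-22.

2022-09-22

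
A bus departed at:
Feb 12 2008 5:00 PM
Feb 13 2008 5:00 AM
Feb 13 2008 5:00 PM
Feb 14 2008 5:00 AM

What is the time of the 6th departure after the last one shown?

Spacing: 12, 12, 12 h — constant 12 h.
Feb 14 2008 5:00 AM + 12 h = Feb 14 2008 5:00 PM.
Feb 14 2008 5:00 PM + 12 h = Feb 15 2008 5:00 AM.
Feb 15 2008 5:00 AM + 12 h = Feb 15 2008 5:00 PM.
Feb 15 2008 5:00 PM + 12 h = Feb 16 2008 5:00 AM.
Feb 16 2008 5:00 AM + 12 h = Feb 16 2008 5:00 PM.
Feb 16 2008 5:00 PM + 12 h = Feb 17 2008 5:00 AM.

Feb 17 2008 5:00 AM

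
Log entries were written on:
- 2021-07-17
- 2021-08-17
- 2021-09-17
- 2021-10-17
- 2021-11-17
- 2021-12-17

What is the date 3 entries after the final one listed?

2022-03-17

The day-of-month is always 17 (31, 31, 30, 31, 30 days between events).
So this recurs on the 17th of each month.
January 2022: 2022-01-17.
February 2022: 2022-02-17.
Next: March 2022 → 2022-03-17.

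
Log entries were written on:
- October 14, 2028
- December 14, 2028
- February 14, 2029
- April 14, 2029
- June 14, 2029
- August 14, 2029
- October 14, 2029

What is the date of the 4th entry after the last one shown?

June 14, 2030

The day-of-month is always 14 (61, 62, 59, 61, 61, 61 days between events).
So this recurs on the 14th of every 2 months.
December 2029: December 14, 2029.
Next: February 2030 → February 14, 2030.
April 2030: April 14, 2030.
Next: June 2030 → June 14, 2030.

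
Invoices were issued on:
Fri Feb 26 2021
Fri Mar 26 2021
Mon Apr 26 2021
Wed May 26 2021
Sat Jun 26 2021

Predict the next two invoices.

Mon Jul 26 2021, Thu Aug 26 2021

The day-of-month is always 26 (28, 31, 30, 31 days between events).
So this recurs on the 26th of each month.
Next: July 2021 → Mon Jul 26 2021.
Next: August 2021 → Thu Aug 26 2021.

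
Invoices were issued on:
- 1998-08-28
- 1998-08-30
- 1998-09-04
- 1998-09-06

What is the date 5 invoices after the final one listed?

1998-09-25

Every event lands on a Friday or Sunday (gaps cycle 2, 5, 2).
So the schedule is: every Friday and Sunday.
The following Friday is 1998-09-11.
The following Sunday is 1998-09-13.
The following Friday is 1998-09-18.
The following Sunday is 1998-09-20.
Next Friday: 1998-09-25.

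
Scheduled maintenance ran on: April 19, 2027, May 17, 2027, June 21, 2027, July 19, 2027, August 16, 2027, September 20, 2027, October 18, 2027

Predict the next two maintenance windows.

November 15, 2027; December 20, 2027

All dates are Mondays, 28, 35, 28, 28, 35, 28 days apart.
Specifically, the 3rd Monday of each month.
November 2027 — 3rd Monday is November 15, 2027.
December 2027 — 3rd Monday is December 20, 2027.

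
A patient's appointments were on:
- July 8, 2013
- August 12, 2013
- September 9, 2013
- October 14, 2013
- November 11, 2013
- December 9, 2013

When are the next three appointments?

January 13, 2014; February 10, 2014; March 10, 2014

All dates are Mondays, 35, 28, 35, 28, 28 days apart.
Specifically, the 2nd Monday of each month.
January 2014 — 2nd Monday is January 13, 2014.
February 2014 — 2nd Monday is February 10, 2014.
March 2014 — 2nd Monday is March 10, 2014.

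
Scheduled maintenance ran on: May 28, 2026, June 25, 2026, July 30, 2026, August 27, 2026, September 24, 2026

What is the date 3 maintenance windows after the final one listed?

December 31, 2026

Every date is a Thursday; gaps 28, 35, 28, 28 days.
Each is the last Thursday of its month (at least one falls on the 29th or later, ruling out '4th Thursday').
Last Thursday of October 2026: October 29, 2026.
Last Thursday of November 2026: November 26, 2026.
Last Thursday of December 2026: December 31, 2026.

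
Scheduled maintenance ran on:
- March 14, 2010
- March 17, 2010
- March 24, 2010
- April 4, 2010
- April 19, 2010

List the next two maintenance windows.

May 8, 2010; May 31, 2010

Intervals are 3, 7, 11, 15 days — an arithmetic progression with common difference 4.
Next gap: 19 days. April 19, 2010 + 19 days = May 8, 2010.
Next gap: 23 days. May 8, 2010 + 23 days = May 31, 2010.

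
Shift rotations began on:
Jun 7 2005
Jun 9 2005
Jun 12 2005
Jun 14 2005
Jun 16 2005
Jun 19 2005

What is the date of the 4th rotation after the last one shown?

Every event lands on a Tuesday or Thursday or Sunday (gaps cycle 2, 3, 2, 2, 3).
So the schedule is: every Tuesday, Thursday and Sunday.
The following Tuesday is Jun 21 2005.
The following Thursday is Jun 23 2005.
The following Sunday is Jun 26 2005.
The following Tuesday is Jun 28 2005.

Jun 28 2005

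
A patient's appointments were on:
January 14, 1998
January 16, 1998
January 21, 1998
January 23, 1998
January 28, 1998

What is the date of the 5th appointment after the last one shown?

The gap pattern 2, 5, 2, 5 repeats every 2 events.
These are the Wednesdays and Fridays of each week.
The following Friday is January 30, 1998.
The following Wednesday is February 4, 1998.
The following Friday is February 6, 1998.
Next Wednesday: February 11, 1998.
The following Friday is February 13, 1998.

February 13, 1998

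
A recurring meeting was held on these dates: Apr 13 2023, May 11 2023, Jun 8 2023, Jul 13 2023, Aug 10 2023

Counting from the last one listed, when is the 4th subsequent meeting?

All dates are Thursdays, 28, 28, 35, 28 days apart.
Specifically, the 2nd Thursday of each month.
September 2023 — 2nd Thursday is Sep 14 2023.
October 2023 — 2nd Thursday is Oct 12 2023.
November 2023 — 2nd Thursday is Nov 9 2023.
December 2023 — 2nd Thursday is Dec 14 2023.

Dec 14 2023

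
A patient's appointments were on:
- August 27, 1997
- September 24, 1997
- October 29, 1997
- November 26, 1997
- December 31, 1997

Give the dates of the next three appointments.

January 28, 1998; February 25, 1998; March 25, 1998

These are Wednesdays with 28, 35, 28, 35-day gaps.
Each is the final Wednesday of its month — October 29, 1997 is past the 28th, so '4th Wednesday' doesn't fit.
January 1998 ends with Wednesday January 28, 1998.
Last Wednesday of February 1998: February 25, 1998.
March 1998 ends with Wednesday March 25, 1998.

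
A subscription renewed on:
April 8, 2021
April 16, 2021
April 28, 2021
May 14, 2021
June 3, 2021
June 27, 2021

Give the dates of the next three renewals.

July 25, 2021; August 26, 2021; October 1, 2021

The spacing grows by 4 each time: 8, 12, 16, 20, 24 days.
Next gap: 28 days. June 27, 2021 + 28 days = July 25, 2021.
Next gap: 32 days. July 25, 2021 + 32 days = August 26, 2021.
Next gap: 36 days. August 26, 2021 + 36 days = October 1, 2021.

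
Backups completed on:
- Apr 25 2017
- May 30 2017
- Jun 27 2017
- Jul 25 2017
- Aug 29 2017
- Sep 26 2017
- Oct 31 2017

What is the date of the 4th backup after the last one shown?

Feb 27 2018

Every date is a Tuesday; gaps 35, 28, 28, 35, 28, 35 days.
Each is the last Tuesday of its month (at least one falls on the 29th or later, ruling out '4th Tuesday').
Last Tuesday of November 2017: Nov 28 2017.
Last Tuesday of December 2017: Dec 26 2017.
January 2018 ends with Tuesday Jan 30 2018.
Last Tuesday of February 2018: Feb 27 2018.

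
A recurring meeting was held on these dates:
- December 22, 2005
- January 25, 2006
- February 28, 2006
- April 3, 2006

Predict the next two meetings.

Every event comes 34 days after the last (34, 34, 34).
April 3, 2006 + 34 days = May 7, 2006.
May 7, 2006 + 34 days = June 10, 2006.

May 7, 2006; June 10, 2006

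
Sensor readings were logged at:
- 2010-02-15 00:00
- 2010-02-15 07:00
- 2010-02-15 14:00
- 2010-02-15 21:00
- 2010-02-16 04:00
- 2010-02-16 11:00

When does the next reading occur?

2010-02-16 18:00

Spacing: 7, 7, 7, 7, 7 h — constant 7 h.
2010-02-16 11:00 + 7 h = 2010-02-16 18:00.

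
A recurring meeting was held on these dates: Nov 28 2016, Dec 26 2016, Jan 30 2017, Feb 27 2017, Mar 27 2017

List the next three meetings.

Apr 24 2017, May 29 2017, Jun 26 2017

All Mondays; the gaps (28, 35, 28, 28) vary with month length.
This is the last Monday of each month.
April 2017 ends with Monday Apr 24 2017.
May 2017 ends with Monday May 29 2017.
Last Monday of June 2017: Jun 26 2017.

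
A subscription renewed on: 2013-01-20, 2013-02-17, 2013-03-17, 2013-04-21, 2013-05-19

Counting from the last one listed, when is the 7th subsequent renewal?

2013-12-15

All dates are Sundays, 28, 28, 35, 28 days apart.
Specifically, the 3rd Sunday of each month.
3rd Sunday of June 2013: 2013-06-16.
July 2013 — 3rd Sunday is 2013-07-21.
3rd Sunday of August 2013: 2013-08-18.
3rd Sunday of September 2013: 2013-09-15.
3rd Sunday of October 2013: 2013-10-20.
3rd Sunday of November 2013: 2013-11-17.
3rd Sunday of December 2013: 2013-12-15.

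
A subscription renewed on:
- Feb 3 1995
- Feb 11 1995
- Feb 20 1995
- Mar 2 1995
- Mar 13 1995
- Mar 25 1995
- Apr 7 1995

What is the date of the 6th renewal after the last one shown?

Gaps: 8, 9, 10, 11, 12, 13 days — each gap is 1 larger than the previous one.
Next gap: 14 days. Apr 7 1995 + 14 days = Apr 21 1995.
Next gap: 15 days. Apr 21 1995 + 15 days = May 6 1995.
Next gap: 16 days. May 6 1995 + 16 days = May 22 1995.
Next gap: 17 days. May 22 1995 + 17 days = Jun 8 1995.
Next gap: 18 days. Jun 8 1995 + 18 days = Jun 26 1995.
Next gap: 19 days. Jun 26 1995 + 19 days = Jul 15 1995.

Jul 15 1995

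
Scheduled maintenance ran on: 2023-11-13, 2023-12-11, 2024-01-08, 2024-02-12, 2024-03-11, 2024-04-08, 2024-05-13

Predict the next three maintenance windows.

2024-06-10, 2024-07-08, 2024-08-12

All dates are Mondays, 28, 28, 35, 28, 28, 35 days apart.
Specifically, the 2nd Monday of each month.
2nd Monday of June 2024: 2024-06-10.
2nd Monday of July 2024: 2024-07-08.
2nd Monday of August 2024: 2024-08-12.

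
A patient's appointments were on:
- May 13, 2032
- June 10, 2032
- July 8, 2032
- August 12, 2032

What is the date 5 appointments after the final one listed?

January 13, 2033

Gaps: 28, 28, 35 days — a mix of 28 and 35. Every date is a Thursday.
Each is the 2nd Thursday of its month.
2nd Thursday of September 2032: September 9, 2032.
2nd Thursday of October 2032: October 14, 2032.
2nd Thursday of November 2032: November 11, 2032.
2nd Thursday of December 2032: December 9, 2032.
January 2033 — 2nd Thursday is January 13, 2033.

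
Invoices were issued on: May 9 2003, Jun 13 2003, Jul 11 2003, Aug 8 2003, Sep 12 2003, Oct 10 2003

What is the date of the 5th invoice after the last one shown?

Mar 12 2004

All dates are Fridays, 35, 28, 28, 35, 28 days apart.
Specifically, the 2nd Friday of each month.
2nd Friday of November 2003: Nov 14 2003.
2nd Friday of December 2003: Dec 12 2003.
January 2004 — 2nd Friday is Jan 9 2004.
February 2004 — 2nd Friday is Feb 13 2004.
2nd Friday of March 2004: Mar 12 2004.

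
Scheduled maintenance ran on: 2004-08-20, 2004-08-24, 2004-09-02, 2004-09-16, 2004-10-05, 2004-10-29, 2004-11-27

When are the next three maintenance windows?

Gaps: 4, 9, 14, 19, 24, 29 days — each gap is 5 larger than the previous one.
Next gap: 34 days. 2004-11-27 + 34 days = 2004-12-31.
Next gap: 39 days. 2004-12-31 + 39 days = 2005-02-08.
Next gap: 44 days. 2005-02-08 + 44 days = 2005-03-24.

2004-12-31, 2005-02-08, 2005-03-24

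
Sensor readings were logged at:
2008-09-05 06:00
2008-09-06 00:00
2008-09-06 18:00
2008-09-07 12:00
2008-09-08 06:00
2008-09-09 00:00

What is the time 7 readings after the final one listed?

Gaps: 18, 18, 18, 18, 18 hours — each event is 18 hours after the previous one.
2008-09-09 00:00 + 18 h = 2008-09-09 18:00.
2008-09-09 18:00 + 18 h = 2008-09-10 12:00.
2008-09-10 12:00 + 18 h = 2008-09-11 06:00.
2008-09-11 06:00 + 18 h = 2008-09-12 00:00.
2008-09-12 00:00 + 18 h = 2008-09-12 18:00.
2008-09-12 18:00 + 18 h = 2008-09-13 12:00.
2008-09-13 12:00 + 18 h = 2008-09-14 06:00.

2008-09-14 06:00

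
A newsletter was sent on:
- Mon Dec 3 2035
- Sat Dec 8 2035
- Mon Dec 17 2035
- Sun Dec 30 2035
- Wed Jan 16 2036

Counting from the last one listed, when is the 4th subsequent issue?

Intervals are 5, 9, 13, 17 days — an arithmetic progression with common difference 4.
Next gap: 21 days. Wed Jan 16 2036 + 21 days = Wed Feb 6 2036.
Next gap: 25 days. Wed Feb 6 2036 + 25 days = Sun Mar 2 2036.
Next gap: 29 days. Sun Mar 2 2036 + 29 days = Mon Mar 31 2036.
Next gap: 33 days. Mon Mar 31 2036 + 33 days = Sat May 3 2036.

Sat May 3 2036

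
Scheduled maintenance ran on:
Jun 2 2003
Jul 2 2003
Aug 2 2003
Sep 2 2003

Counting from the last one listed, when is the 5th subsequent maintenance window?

The day-of-month is always 2 (30, 31, 31 days between events).
So this recurs on the 2nd of each month.
October 2003: Oct 2 2003.
Next: November 2003 → Nov 2 2003.
December 2003: Dec 2 2003.
Next: January 2004 → Jan 2 2004.
February 2004: Feb 2 2004.

Feb 2 2004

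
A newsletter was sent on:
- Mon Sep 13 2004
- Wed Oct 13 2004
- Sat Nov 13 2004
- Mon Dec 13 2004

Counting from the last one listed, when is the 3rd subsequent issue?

Sun Mar 13 2005

The day-of-month is always 13 (30, 31, 30 days between events).
So this recurs on the 13th of each month.
January 2005: Thu Jan 13 2005.
Next: February 2005 → Sun Feb 13 2005.
March 2005: Sun Mar 13 2005.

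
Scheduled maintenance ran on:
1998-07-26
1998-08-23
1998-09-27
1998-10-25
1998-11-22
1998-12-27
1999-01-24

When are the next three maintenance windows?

These are Sundays at 28- or 35-day spacing (28, 35, 28, 28, 35, 28).
The pattern: 4th Sunday of the month.
February 1999 — 4th Sunday is 1999-02-28.
4th Sunday of March 1999: 1999-03-28.
4th Sunday of April 1999: 1999-04-25.

1999-02-28, 1999-03-28, 1999-04-25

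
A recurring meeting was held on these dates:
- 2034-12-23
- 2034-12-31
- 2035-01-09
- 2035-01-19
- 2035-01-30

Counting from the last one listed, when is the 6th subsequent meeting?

The spacing grows by 1 each time: 8, 9, 10, 11 days.
Next gap: 12 days. 2035-01-30 + 12 days = 2035-02-11.
Next gap: 13 days. 2035-02-11 + 13 days = 2035-02-24.
Next gap: 14 days. 2035-02-24 + 14 days = 2035-03-10.
Next gap: 15 days. 2035-03-10 + 15 days = 2035-03-25.
Next gap: 16 days. 2035-03-25 + 16 days = 2035-04-10.
Next gap: 17 days. 2035-04-10 + 17 days = 2035-04-27.

2035-04-27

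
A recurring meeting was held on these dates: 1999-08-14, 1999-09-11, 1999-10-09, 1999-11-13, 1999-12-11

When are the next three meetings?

All dates are Saturdays, 28, 28, 35, 28 days apart.
Specifically, the 2nd Saturday of each month.
2nd Saturday of January 2000: 2000-01-08.
February 2000 — 2nd Saturday is 2000-02-12.
2nd Saturday of March 2000: 2000-03-11.

2000-01-08, 2000-02-12, 2000-03-11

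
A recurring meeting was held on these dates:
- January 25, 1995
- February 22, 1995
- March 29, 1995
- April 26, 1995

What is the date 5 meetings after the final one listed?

These are Wednesdays with 28, 35, 28-day gaps.
Each is the final Wednesday of its month — March 29, 1995 is past the 28th, so '4th Wednesday' doesn't fit.
Last Wednesday of May 1995: May 31, 1995.
June 1995 ends with Wednesday June 28, 1995.
Last Wednesday of July 1995: July 26, 1995.
Last Wednesday of August 1995: August 30, 1995.
Last Wednesday of September 1995: September 27, 1995.

September 27, 1995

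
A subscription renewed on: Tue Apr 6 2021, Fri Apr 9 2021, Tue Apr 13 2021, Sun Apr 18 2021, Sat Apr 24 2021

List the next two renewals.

Sat May 1 2021, Sun May 9 2021

Intervals are 3, 4, 5, 6 days — an arithmetic progression with common difference 1.
Next gap: 7 days. Sat Apr 24 2021 + 7 days = Sat May 1 2021.
Next gap: 8 days. Sat May 1 2021 + 8 days = Sun May 9 2021.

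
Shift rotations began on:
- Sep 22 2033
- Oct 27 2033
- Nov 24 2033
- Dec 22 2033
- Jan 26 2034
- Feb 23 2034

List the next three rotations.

Gaps: 35, 28, 28, 35, 28 days — a mix of 28 and 35. Every date is a Thursday.
Each is the 4th Thursday of its month.
March 2034 — 4th Thursday is Mar 23 2034.
4th Thursday of April 2034: Apr 27 2034.
May 2034 — 4th Thursday is May 25 2034.

Mar 23 2034, Apr 27 2034, May 25 2034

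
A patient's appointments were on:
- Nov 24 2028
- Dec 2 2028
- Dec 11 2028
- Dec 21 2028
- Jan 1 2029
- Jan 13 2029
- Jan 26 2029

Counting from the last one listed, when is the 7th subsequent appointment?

The spacing grows by 1 each time: 8, 9, 10, 11, 12, 13 days.
Next gap: 14 days. Jan 26 2029 + 14 days = Feb 9 2029.
Next gap: 15 days. Feb 9 2029 + 15 days = Feb 24 2029.
Next gap: 16 days. Feb 24 2029 + 16 days = Mar 12 2029.
Next gap: 17 days. Mar 12 2029 + 17 days = Mar 29 2029.
Next gap: 18 days. Mar 29 2029 + 18 days = Apr 16 2029.
Next gap: 19 days. Apr 16 2029 + 19 days = May 5 2029.
Next gap: 20 days. May 5 2029 + 20 days = May 25 2029.

May 25 2029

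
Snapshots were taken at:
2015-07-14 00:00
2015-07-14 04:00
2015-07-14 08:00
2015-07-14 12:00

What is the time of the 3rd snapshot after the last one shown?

2015-07-15 00:00

Spacing: 4, 4, 4 h — constant 4 h.
2015-07-14 12:00 + 4 h = 2015-07-14 16:00.
2015-07-14 16:00 + 4 h = 2015-07-14 20:00.
2015-07-14 20:00 + 4 h = 2015-07-15 00:00.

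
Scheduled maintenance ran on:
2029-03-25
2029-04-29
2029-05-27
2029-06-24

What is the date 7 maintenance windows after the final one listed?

These are Sundays with 35, 28, 28-day gaps.
Each is the final Sunday of its month — 2029-04-29 is past the 28th, so '4th Sunday' doesn't fit.
July 2029 ends with Sunday 2029-07-29.
August 2029 ends with Sunday 2029-08-26.
Last Sunday of September 2029: 2029-09-30.
October 2029 ends with Sunday 2029-10-28.
November 2029 ends with Sunday 2029-11-25.
Last Sunday of December 2029: 2029-12-30.
Last Sunday of January 2030: 2030-01-27.

2030-01-27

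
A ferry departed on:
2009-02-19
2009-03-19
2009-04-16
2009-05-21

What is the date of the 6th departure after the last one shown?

2009-11-19

Gaps: 28, 28, 35 days — a mix of 28 and 35. Every date is a Thursday.
Each is the 3rd Thursday of its month.
3rd Thursday of June 2009: 2009-06-18.
July 2009 — 3rd Thursday is 2009-07-16.
August 2009 — 3rd Thursday is 2009-08-20.
3rd Thursday of September 2009: 2009-09-17.
3rd Thursday of October 2009: 2009-10-15.
3rd Thursday of November 2009: 2009-11-19.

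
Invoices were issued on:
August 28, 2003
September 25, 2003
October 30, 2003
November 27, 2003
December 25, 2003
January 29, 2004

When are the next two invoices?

All Thursdays; the gaps (28, 35, 28, 28, 35) vary with month length.
This is the last Thursday of each month.
Last Thursday of February 2004: February 26, 2004.
March 2004 ends with Thursday March 25, 2004.

February 26, 2004; March 25, 2004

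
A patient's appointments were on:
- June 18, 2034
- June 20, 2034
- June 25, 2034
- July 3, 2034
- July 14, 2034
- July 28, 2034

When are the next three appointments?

August 14, 2034; September 3, 2034; September 26, 2034

The spacing grows by 3 each time: 2, 5, 8, 11, 14 days.
Next gap: 17 days. July 28, 2034 + 17 days = August 14, 2034.
Next gap: 20 days. August 14, 2034 + 20 days = September 3, 2034.
Next gap: 23 days. September 3, 2034 + 23 days = September 26, 2034.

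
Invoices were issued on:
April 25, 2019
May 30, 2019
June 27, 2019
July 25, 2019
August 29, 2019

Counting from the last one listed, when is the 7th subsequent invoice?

March 26, 2020

All Thursdays; the gaps (35, 28, 28, 35) vary with month length.
This is the last Thursday of each month.
Last Thursday of September 2019: September 26, 2019.
Last Thursday of October 2019: October 31, 2019.
Last Thursday of November 2019: November 28, 2019.
December 2019 ends with Thursday December 26, 2019.
Last Thursday of January 2020: January 30, 2020.
Last Thursday of February 2020: February 27, 2020.
Last Thursday of March 2020: March 26, 2020.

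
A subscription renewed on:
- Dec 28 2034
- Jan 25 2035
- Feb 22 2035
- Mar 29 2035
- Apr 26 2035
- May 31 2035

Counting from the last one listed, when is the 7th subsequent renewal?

These are Thursdays with 28, 28, 35, 28, 35-day gaps.
Each is the final Thursday of its month — Mar 29 2035 is past the 28th, so '4th Thursday' doesn't fit.
June 2035 ends with Thursday Jun 28 2035.
July 2035 ends with Thursday Jul 26 2035.
August 2035 ends with Thursday Aug 30 2035.
Last Thursday of September 2035: Sep 27 2035.
Last Thursday of October 2035: Oct 25 2035.
Last Thursday of November 2035: Nov 29 2035.
December 2035 ends with Thursday Dec 27 2035.

Dec 27 2035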